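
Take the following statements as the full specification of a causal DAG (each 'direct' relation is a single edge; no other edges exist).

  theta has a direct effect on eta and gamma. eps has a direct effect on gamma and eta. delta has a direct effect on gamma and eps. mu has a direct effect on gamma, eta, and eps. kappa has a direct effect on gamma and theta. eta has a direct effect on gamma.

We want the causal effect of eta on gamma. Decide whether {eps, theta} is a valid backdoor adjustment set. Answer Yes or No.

Backdoor paths from eta to gamma (paths whose first edge points into eta):
  P1: eta <- theta <- kappa -> gamma
  P2: eta <- theta -> gamma
  P3: eta <- mu -> eps <- delta -> gamma
  P4: eta <- mu -> eps -> gamma
  P5: eta <- mu -> gamma
  P6: eta <- eps <- delta -> gamma
  P7: eta <- eps <- mu -> gamma
  P8: eta <- eps -> gamma
Condition 1 (no descendant of eta in the set): holds — descendants of eta are {gamma}; none are in {eps, theta}.
Condition 2 (every backdoor path blocked by {eps, theta}):
  P1: blocked at chain node theta ∈ conditioning set.
  P2: blocked at fork node theta ∈ conditioning set.
  P3: open — collider(s) eps are conditioned on (or have a conditioned descendant) and no non-collider on the path is in the set.
  P4: blocked at chain node eps ∈ conditioning set.
  P5: open — no interior node is in the conditioning set.
  P6: blocked at chain node eps ∈ conditioning set.
  P7: blocked at chain node eps ∈ conditioning set.
  P8: blocked at fork node eps ∈ conditioning set.
{eps, theta} does not satisfy the backdoor criterion.

No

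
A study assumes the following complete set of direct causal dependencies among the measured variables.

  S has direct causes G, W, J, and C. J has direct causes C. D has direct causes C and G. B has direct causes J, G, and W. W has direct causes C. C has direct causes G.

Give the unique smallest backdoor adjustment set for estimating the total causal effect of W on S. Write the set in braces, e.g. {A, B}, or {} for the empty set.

Variables eligible for adjustment (non-descendants of W, excluding W and S): {C, D, G, J}.
Backdoor paths from W to S:
  P1: W <- C <- G -> B <- J -> S
  P2: W <- C <- G -> S
  P3: W <- C -> D <- G -> B <- J -> S
  P4: W <- C -> D <- G -> S
  P5: W <- C -> J -> B <- G -> S
  P6: W <- C -> J -> S
  P7: W <- C -> S
The empty set is not sufficient: P2 (W <- C <- G -> S) has no collider blocking it and no conditioned non-collider, so it is open.
Try {C}:
  P1: blocked at chain node C ∈ conditioning set.
  P2: blocked at chain node C ∈ conditioning set.
  P3: blocked at fork node C ∈ conditioning set.
  P4: blocked at fork node C ∈ conditioning set.
  P5: blocked at fork node C ∈ conditioning set.
  P6: blocked at fork node C ∈ conditioning set.
  P7: blocked at fork node C ∈ conditioning set.
{C} contains no descendant of W and blocks every backdoor path.
No other singleton works — e.g. {G} leaves P6 open — so {C} is the unique smallest valid adjustment set.

{C}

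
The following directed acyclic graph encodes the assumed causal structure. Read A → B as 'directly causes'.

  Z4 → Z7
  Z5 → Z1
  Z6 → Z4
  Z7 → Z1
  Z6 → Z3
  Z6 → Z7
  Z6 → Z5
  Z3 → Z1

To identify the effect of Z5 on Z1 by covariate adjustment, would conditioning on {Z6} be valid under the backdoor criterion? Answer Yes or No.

Backdoor paths from Z5 to Z1 (paths whose first edge points into Z5):
  P1: Z5 <- Z6 -> Z4 -> Z7 -> Z1
  P2: Z5 <- Z6 -> Z7 -> Z1
  P3: Z5 <- Z6 -> Z3 -> Z1
Condition 1 (no descendant of Z5 in the set): holds — descendants of Z5 are {Z1}; none are in {Z6}.
Condition 2 (every backdoor path blocked by {Z6}):
  P1: blocked at fork node Z6 ∈ conditioning set.
  P2: blocked at fork node Z6 ∈ conditioning set.
  P3: blocked at fork node Z6 ∈ conditioning set.
{Z6} satisfies the backdoor criterion.

Yes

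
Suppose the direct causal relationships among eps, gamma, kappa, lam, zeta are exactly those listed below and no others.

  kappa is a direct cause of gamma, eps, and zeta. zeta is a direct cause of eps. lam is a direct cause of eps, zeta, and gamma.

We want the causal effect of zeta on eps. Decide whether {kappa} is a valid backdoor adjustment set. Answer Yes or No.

Backdoor paths from zeta to eps (paths whose first edge points into zeta):
  P1: zeta <- lam -> gamma <- kappa -> eps
  P2: zeta <- lam -> eps
  P3: zeta <- kappa -> gamma <- lam -> eps
  P4: zeta <- kappa -> eps
Condition 1 (no descendant of zeta in the set): holds — descendants of zeta are {eps}; none are in {kappa}.
Condition 2 (every backdoor path blocked by {kappa}):
  P1: blocked at collider gamma (neither it nor any descendant is in the conditioning set).
  P2: open — no interior node is in the conditioning set.
  P3: blocked at fork node kappa ∈ conditioning set.
  P4: blocked at fork node kappa ∈ conditioning set.
{kappa} does not satisfy the backdoor criterion.

No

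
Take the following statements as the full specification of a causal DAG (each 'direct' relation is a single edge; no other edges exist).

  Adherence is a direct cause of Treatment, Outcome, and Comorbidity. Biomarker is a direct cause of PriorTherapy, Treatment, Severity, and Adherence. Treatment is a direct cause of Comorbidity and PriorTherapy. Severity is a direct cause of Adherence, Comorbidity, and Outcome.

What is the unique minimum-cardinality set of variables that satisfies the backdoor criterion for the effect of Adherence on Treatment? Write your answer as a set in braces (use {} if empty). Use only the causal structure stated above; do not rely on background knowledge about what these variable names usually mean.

Variables eligible for adjustment (non-descendants of Adherence, excluding Adherence and Treatment): {Biomarker, Severity}.
Backdoor paths from Adherence to Treatment:
  P1: Adherence <- Biomarker -> Severity -> Comorbidity <- Treatment
  P2: Adherence <- Biomarker -> Treatment
  P3: Adherence <- Biomarker -> PriorTherapy <- Treatment
  P4: Adherence <- Severity <- Biomarker -> Treatment
  P5: Adherence <- Severity <- Biomarker -> PriorTherapy <- Treatment
  P6: Adherence <- Severity -> Comorbidity <- Treatment
The empty set is not sufficient: P2 (Adherence <- Biomarker -> Treatment) has no collider blocking it and no conditioned non-collider, so it is open.
Try {Biomarker}:
  P1: blocked at fork node Biomarker ∈ conditioning set.
  P2: blocked at fork node Biomarker ∈ conditioning set.
  P3: blocked at fork node Biomarker ∈ conditioning set.
  P4: blocked at fork node Biomarker ∈ conditioning set.
  P5: blocked at fork node Biomarker ∈ conditioning set.
  P6: blocked at collider Comorbidity (neither it nor any descendant is in the conditioning set).
{Biomarker} contains no descendant of Adherence and blocks every backdoor path.
No other singleton works — e.g. {Severity} leaves P2 open — so {Biomarker} is the unique smallest valid adjustment set.

{Biomarker}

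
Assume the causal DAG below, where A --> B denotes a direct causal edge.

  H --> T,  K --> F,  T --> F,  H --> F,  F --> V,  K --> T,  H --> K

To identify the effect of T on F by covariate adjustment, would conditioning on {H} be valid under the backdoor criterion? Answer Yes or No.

Backdoor paths from T to F (paths whose first edge points into T):
  P1: T <- H -> K -> F
  P2: T <- H -> F
  P3: T <- K <- H -> F
  P4: T <- K -> F
Condition 1 (no descendant of T in the set): holds — descendants of T are {F, V}; none are in {H}.
Condition 2 (every backdoor path blocked by {H}):
  P1: blocked at fork node H ∈ conditioning set.
  P2: blocked at fork node H ∈ conditioning set.
  P3: blocked at fork node H ∈ conditioning set.
  P4: open — no interior node is in the conditioning set.
{H} does not satisfy the backdoor criterion.

No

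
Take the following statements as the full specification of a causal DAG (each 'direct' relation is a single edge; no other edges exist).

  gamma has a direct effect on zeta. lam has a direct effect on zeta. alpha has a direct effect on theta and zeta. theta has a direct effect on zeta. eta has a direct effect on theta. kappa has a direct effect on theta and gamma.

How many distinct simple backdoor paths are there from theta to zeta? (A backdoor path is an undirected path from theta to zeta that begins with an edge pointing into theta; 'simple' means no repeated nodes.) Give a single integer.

2

A backdoor path from theta to zeta is any simple undirected path whose first edge points into theta (i.e. leaves theta via a parent).
Parents of theta: {alpha, eta, kappa}.
Enumerating:
  P1: theta <- alpha -> zeta
  P2: theta <- kappa -> gamma -> zeta
That exhausts the simple backdoor paths. Count: 2.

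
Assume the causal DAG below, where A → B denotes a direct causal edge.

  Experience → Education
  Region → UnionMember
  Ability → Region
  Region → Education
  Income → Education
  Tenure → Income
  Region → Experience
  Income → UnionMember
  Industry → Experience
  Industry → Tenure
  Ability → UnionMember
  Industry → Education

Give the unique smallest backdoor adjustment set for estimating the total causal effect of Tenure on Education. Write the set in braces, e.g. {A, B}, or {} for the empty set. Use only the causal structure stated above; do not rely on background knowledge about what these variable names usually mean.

Variables eligible for adjustment (non-descendants of Tenure, excluding Tenure and Education): {Ability, Experience, Industry, Region}.
Backdoor paths from Tenure to Education:
  P1: Tenure <- Industry -> Experience <- Region <- Ability -> UnionMember <- Income -> Education
  P2: Tenure <- Industry -> Experience <- Region -> UnionMember <- Income -> Education
  P3: Tenure <- Industry -> Experience <- Region -> Education
  P4: Tenure <- Industry -> Experience -> Education
  P5: Tenure <- Industry -> Education
The empty set is not sufficient: P4 (Tenure <- Industry -> Experience -> Education) has no collider blocking it and no conditioned non-collider, so it is open.
Try {Industry}:
  P1: blocked at fork node Industry ∈ conditioning set.
  P2: blocked at fork node Industry ∈ conditioning set.
  P3: blocked at fork node Industry ∈ conditioning set.
  P4: blocked at fork node Industry ∈ conditioning set.
  P5: blocked at fork node Industry ∈ conditioning set.
{Industry} contains no descendant of Tenure and blocks every backdoor path.
No other singleton works — e.g. {Ability} leaves P4 open — so {Industry} is the unique smallest valid adjustment set.

{Industry}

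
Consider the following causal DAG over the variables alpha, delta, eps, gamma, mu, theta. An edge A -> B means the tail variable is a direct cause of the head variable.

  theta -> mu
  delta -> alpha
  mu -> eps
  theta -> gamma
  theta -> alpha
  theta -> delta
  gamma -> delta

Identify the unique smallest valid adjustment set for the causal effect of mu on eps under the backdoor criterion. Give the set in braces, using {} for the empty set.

Variables eligible for adjustment (non-descendants of mu, excluding mu and eps): {alpha, delta, gamma, theta}.
Backdoor paths from mu to eps:
  (none)
With no backdoor paths the empty set already satisfies the criterion, and it is trivially minimal.

{}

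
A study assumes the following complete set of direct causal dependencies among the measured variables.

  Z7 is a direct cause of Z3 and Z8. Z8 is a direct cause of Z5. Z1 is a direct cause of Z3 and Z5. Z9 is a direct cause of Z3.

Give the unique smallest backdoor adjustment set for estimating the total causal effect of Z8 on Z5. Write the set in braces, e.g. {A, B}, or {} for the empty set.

Variables eligible for adjustment (non-descendants of Z8, excluding Z8 and Z5): {Z1, Z3, Z7, Z9}.
Backdoor paths from Z8 to Z5:
  P1: Z8 <- Z7 -> Z3 <- Z1 -> Z5
Each backdoor path contains an unconditioned collider, so every path is already blocked with the empty conditioning set:
  P1: blocked at collider Z3 (neither it nor any descendant is in the conditioning set).
The empty set is therefore the unique smallest valid set.

{}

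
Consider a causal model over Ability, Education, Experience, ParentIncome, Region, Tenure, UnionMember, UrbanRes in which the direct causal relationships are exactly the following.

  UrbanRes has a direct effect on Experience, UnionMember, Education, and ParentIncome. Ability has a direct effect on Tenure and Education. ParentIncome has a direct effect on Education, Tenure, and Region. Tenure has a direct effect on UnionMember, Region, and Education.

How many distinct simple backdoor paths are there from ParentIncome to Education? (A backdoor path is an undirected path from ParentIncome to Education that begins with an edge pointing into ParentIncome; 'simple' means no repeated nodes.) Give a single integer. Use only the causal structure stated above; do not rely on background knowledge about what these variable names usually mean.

A backdoor path from ParentIncome to Education is any simple undirected path whose first edge points into ParentIncome (i.e. leaves ParentIncome via a parent).
Parents of ParentIncome: {UrbanRes}.
Enumerating:
  P1: ParentIncome <- UrbanRes -> Education
  P2: ParentIncome <- UrbanRes -> UnionMember <- Tenure <- Ability -> Education
  P3: ParentIncome <- UrbanRes -> UnionMember <- Tenure -> Education
That exhausts the simple backdoor paths. Count: 3.

3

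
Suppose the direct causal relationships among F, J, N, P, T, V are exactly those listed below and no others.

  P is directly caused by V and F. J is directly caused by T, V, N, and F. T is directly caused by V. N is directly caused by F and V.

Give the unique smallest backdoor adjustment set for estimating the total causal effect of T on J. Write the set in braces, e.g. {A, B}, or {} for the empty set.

{V}

Variables eligible for adjustment (non-descendants of T, excluding T and J): {F, N, P, V}.
Backdoor paths from T to J:
  P1: T <- V -> P <- F -> N -> J
  P2: T <- V -> P <- F -> J
  P3: T <- V -> N <- F -> J
  P4: T <- V -> N -> J
  P5: T <- V -> J
The empty set is not sufficient: P4 (T <- V -> N -> J) has no collider blocking it and no conditioned non-collider, so it is open.
Try {V}:
  P1: blocked at fork node V ∈ conditioning set.
  P2: blocked at fork node V ∈ conditioning set.
  P3: blocked at fork node V ∈ conditioning set.
  P4: blocked at fork node V ∈ conditioning set.
  P5: blocked at fork node V ∈ conditioning set.
{V} contains no descendant of T and blocks every backdoor path.
No other singleton works — e.g. {F} leaves P4 open — so {V} is the unique smallest valid adjustment set.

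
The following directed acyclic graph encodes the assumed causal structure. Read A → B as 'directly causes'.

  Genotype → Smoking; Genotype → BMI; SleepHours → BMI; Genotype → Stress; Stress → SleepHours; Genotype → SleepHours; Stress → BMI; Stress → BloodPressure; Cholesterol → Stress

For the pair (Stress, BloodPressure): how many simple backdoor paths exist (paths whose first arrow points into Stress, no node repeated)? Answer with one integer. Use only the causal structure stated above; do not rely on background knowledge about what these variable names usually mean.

0

A backdoor path from Stress to BloodPressure is any simple undirected path whose first edge points into Stress (i.e. leaves Stress via a parent).
Parents of Stress: {Cholesterol, Genotype}.
No simple path from any parent of Stress reaches BloodPressure without revisiting Stress, so there are no backdoor paths.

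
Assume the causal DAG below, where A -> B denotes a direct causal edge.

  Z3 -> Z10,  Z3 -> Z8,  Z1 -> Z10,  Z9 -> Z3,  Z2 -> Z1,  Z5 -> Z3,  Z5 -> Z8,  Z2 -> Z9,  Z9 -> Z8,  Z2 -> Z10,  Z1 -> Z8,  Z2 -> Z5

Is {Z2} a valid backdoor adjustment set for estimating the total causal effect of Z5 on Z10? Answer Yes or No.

Backdoor paths from Z5 to Z10 (paths whose first edge points into Z5):
  P1: Z5 <- Z2 -> Z1 -> Z10
  P2: Z5 <- Z2 -> Z1 -> Z8 <- Z9 -> Z3 -> Z10
  P3: Z5 <- Z2 -> Z1 -> Z8 <- Z3 -> Z10
  P4: Z5 <- Z2 -> Z9 -> Z3 -> Z10
  P5: Z5 <- Z2 -> Z9 -> Z3 -> Z8 <- Z1 -> Z10
  P6: Z5 <- Z2 -> Z9 -> Z8 <- Z1 -> Z10
  P7: Z5 <- Z2 -> Z9 -> Z8 <- Z3 -> Z10
  P8: Z5 <- Z2 -> Z10
Condition 1 (no descendant of Z5 in the set): holds — descendants of Z5 are {Z10, Z3, Z8}; none are in {Z2}.
Condition 2 (every backdoor path blocked by {Z2}):
  P1: blocked at fork node Z2 ∈ conditioning set.
  P2: blocked at fork node Z2 ∈ conditioning set.
  P3: blocked at fork node Z2 ∈ conditioning set.
  P4: blocked at fork node Z2 ∈ conditioning set.
  P5: blocked at fork node Z2 ∈ conditioning set.
  P6: blocked at fork node Z2 ∈ conditioning set.
  P7: blocked at fork node Z2 ∈ conditioning set.
  P8: blocked at fork node Z2 ∈ conditioning set.
{Z2} satisfies the backdoor criterion.

Yes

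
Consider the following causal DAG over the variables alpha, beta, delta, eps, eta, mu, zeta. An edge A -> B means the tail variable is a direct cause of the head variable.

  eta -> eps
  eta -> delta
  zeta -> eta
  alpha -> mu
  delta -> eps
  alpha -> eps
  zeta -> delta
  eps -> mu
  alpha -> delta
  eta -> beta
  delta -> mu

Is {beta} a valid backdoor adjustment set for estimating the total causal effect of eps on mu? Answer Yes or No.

Backdoor paths from eps to mu (paths whose first edge points into eps):
  P1: eps <- eta <- zeta -> delta <- alpha -> mu
  P2: eps <- eta <- zeta -> delta -> mu
  P3: eps <- eta -> delta <- alpha -> mu
  P4: eps <- eta -> delta -> mu
  P5: eps <- alpha -> delta -> mu
  P6: eps <- alpha -> mu
  P7: eps <- delta <- alpha -> mu
  P8: eps <- delta -> mu
Condition 1 (no descendant of eps in the set): holds — descendants of eps are {mu}; none are in {beta}.
Condition 2 (every backdoor path blocked by {beta}):
  P1: blocked at collider delta (neither it nor any descendant is in the conditioning set).
  P2: open — no interior node is in the conditioning set.
  P3: blocked at collider delta (neither it nor any descendant is in the conditioning set).
  P4: open — no interior node is in the conditioning set.
  P5: open — no interior node is in the conditioning set.
  P6: open — no interior node is in the conditioning set.
  P7: open — no interior node is in the conditioning set.
  P8: open — no interior node is in the conditioning set.
{beta} does not satisfy the backdoor criterion.

No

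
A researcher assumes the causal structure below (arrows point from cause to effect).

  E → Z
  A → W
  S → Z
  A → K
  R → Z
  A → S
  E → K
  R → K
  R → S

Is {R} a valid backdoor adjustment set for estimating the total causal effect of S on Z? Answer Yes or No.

Backdoor paths from S to Z (paths whose first edge points into S):
  P1: S <- A -> K <- E -> Z
  P2: S <- A -> K <- R -> Z
  P3: S <- R -> K <- E -> Z
  P4: S <- R -> Z
Condition 1 (no descendant of S in the set): holds — descendants of S are {Z}; none are in {R}.
Condition 2 (every backdoor path blocked by {R}):
  P1: blocked at collider K (neither it nor any descendant is in the conditioning set).
  P2: blocked at collider K (neither it nor any descendant is in the conditioning set).
  P3: blocked at fork node R ∈ conditioning set.
  P4: blocked at fork node R ∈ conditioning set.
{R} satisfies the backdoor criterion.

Yes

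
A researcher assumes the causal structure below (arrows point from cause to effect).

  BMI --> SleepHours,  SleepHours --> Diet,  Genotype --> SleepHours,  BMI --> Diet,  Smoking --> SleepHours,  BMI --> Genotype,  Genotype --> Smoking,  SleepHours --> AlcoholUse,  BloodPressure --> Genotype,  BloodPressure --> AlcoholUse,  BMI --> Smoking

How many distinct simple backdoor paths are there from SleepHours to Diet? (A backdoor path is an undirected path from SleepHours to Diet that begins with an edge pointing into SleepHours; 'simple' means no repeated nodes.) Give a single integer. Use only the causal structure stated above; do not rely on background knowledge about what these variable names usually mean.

5

A backdoor path from SleepHours to Diet is any simple undirected path whose first edge points into SleepHours (i.e. leaves SleepHours via a parent).
Parents of SleepHours: {BMI, Genotype, Smoking}.
Enumerating:
  P1: SleepHours <- BMI -> Diet
  P2: SleepHours <- Genotype <- BMI -> Diet
  P3: SleepHours <- Genotype -> Smoking <- BMI -> Diet
  P4: SleepHours <- Smoking <- BMI -> Diet
  P5: SleepHours <- Smoking <- Genotype <- BMI -> Diet
That exhausts the simple backdoor paths. Count: 5.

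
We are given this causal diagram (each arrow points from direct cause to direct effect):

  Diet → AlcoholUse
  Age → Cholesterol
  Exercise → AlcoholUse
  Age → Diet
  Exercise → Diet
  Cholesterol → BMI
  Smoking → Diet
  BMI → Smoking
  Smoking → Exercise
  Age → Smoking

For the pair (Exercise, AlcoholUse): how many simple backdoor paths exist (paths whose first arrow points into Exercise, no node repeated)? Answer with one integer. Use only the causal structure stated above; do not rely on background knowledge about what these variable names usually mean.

3

A backdoor path from Exercise to AlcoholUse is any simple undirected path whose first edge points into Exercise (i.e. leaves Exercise via a parent).
Parents of Exercise: {Smoking}.
Enumerating:
  P1: Exercise <- Smoking <- Age -> Diet -> AlcoholUse
  P2: Exercise <- Smoking <- BMI <- Cholesterol <- Age -> Diet -> AlcoholUse
  P3: Exercise <- Smoking -> Diet -> AlcoholUse
That exhausts the simple backdoor paths. Count: 3.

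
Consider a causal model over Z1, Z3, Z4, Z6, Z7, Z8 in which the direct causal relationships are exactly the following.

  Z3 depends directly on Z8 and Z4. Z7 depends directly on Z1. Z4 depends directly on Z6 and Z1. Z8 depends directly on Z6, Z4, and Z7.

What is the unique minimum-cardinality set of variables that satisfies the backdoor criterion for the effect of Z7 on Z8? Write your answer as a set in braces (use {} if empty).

{Z1}

Variables eligible for adjustment (non-descendants of Z7, excluding Z7 and Z8): {Z1, Z4, Z6}.
Backdoor paths from Z7 to Z8:
  P1: Z7 <- Z1 -> Z4 <- Z6 -> Z8
  P2: Z7 <- Z1 -> Z4 -> Z8
  P3: Z7 <- Z1 -> Z4 -> Z3 <- Z8
The empty set is not sufficient: P2 (Z7 <- Z1 -> Z4 -> Z8) has no collider blocking it and no conditioned non-collider, so it is open.
Try {Z1}:
  P1: blocked at fork node Z1 ∈ conditioning set.
  P2: blocked at fork node Z1 ∈ conditioning set.
  P3: blocked at fork node Z1 ∈ conditioning set.
{Z1} contains no descendant of Z7 and blocks every backdoor path.
No other singleton works — e.g. {Z6} leaves P2 open — so {Z1} is the unique smallest valid adjustment set.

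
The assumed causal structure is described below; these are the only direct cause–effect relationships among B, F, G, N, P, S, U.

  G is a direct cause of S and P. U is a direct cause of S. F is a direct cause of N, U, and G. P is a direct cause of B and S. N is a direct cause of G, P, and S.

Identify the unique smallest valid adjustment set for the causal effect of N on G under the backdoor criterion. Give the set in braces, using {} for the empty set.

{F}

Variables eligible for adjustment (non-descendants of N, excluding N and G): {F, U}.
Backdoor paths from N to G:
  P1: N <- F -> U -> S <- G
  P2: N <- F -> U -> S <- P <- G
  P3: N <- F -> G
The empty set is not sufficient: P3 (N <- F -> G) has no collider blocking it and no conditioned non-collider, so it is open.
Try {F}:
  P1: blocked at fork node F ∈ conditioning set.
  P2: blocked at fork node F ∈ conditioning set.
  P3: blocked at fork node F ∈ conditioning set.
{F} contains no descendant of N and blocks every backdoor path.
No other singleton works — e.g. {U} leaves P3 open — so {F} is the unique smallest valid adjustment set.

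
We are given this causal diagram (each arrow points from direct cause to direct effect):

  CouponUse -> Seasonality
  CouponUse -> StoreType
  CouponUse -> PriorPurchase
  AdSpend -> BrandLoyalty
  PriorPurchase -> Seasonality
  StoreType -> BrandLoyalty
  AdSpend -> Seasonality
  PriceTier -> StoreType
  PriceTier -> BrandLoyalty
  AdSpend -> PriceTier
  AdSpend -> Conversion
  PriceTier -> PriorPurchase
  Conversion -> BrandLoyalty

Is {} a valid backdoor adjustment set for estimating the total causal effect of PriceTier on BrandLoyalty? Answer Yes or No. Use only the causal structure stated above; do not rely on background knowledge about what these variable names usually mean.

No

Backdoor paths from PriceTier to BrandLoyalty (paths whose first edge points into PriceTier):
  P1: PriceTier <- AdSpend -> Conversion -> BrandLoyalty
  P2: PriceTier <- AdSpend -> BrandLoyalty
  P3: PriceTier <- AdSpend -> Seasonality <- CouponUse -> StoreType -> BrandLoyalty
  P4: PriceTier <- AdSpend -> Seasonality <- PriorPurchase <- CouponUse -> StoreType -> BrandLoyalty
Condition 1 (no descendant of PriceTier in the set): holds — descendants of PriceTier are {BrandLoyalty, PriorPurchase, Seasonality, StoreType}; none are in {}.
Condition 2 (every backdoor path blocked by {}):
  P1: open — no interior node is in the conditioning set.
  P2: open — no interior node is in the conditioning set.
  P3: blocked at collider Seasonality (neither it nor any descendant is in the conditioning set).
  P4: blocked at collider Seasonality (neither it nor any descendant is in the conditioning set).
{} does not satisfy the backdoor criterion.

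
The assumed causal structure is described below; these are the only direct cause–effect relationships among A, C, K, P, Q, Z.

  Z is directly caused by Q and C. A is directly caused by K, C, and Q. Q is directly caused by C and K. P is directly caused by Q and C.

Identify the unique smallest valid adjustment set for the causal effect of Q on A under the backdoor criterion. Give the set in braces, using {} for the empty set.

{C, K}

Variables eligible for adjustment (non-descendants of Q, excluding Q and A): {C, K}.
Backdoor paths from Q to A:
  P1: Q <- K -> A
  P2: Q <- C -> A
The empty set is not sufficient: P1 (Q <- K -> A) has no collider blocking it and no conditioned non-collider, so it is open.
Try {C, K}:
  P1: blocked at fork node K ∈ conditioning set.
  P2: blocked at fork node C ∈ conditioning set.
{C, K} contains no descendant of Q and blocks every backdoor path.
Every element of {C, K} is needed (dropping C leaves P2 open; dropping K leaves P1 open), so no proper subset is valid.
Among all size-2 subsets of the eligible variables, only {C, K} blocks every backdoor path, so it is the unique smallest valid adjustment set.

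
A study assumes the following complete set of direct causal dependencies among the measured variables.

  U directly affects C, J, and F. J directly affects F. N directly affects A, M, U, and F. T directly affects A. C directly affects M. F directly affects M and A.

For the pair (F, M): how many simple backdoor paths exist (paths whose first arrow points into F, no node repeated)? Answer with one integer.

A backdoor path from F to M is any simple undirected path whose first edge points into F (i.e. leaves F via a parent).
Parents of F: {J, N, U}.
Enumerating:
  P1: F <- N -> U -> C -> M
  P2: F <- N -> M
  P3: F <- U <- N -> M
  P4: F <- U -> C -> M
  P5: F <- J <- U <- N -> M
  P6: F <- J <- U -> C -> M
That exhausts the simple backdoor paths. Count: 6.

6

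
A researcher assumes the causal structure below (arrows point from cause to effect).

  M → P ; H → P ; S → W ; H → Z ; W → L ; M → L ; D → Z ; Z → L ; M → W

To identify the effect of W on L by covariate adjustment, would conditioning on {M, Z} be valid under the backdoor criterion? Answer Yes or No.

Backdoor paths from W to L (paths whose first edge points into W):
  P1: W <- M -> L
  P2: W <- M -> P <- H -> Z -> L
Condition 1 (no descendant of W in the set): holds — descendants of W are {L}; none are in {M, Z}.
Condition 2 (every backdoor path blocked by {M, Z}):
  P1: blocked at fork node M ∈ conditioning set.
  P2: blocked at fork node M ∈ conditioning set.
{M, Z} satisfies the backdoor criterion.

Yes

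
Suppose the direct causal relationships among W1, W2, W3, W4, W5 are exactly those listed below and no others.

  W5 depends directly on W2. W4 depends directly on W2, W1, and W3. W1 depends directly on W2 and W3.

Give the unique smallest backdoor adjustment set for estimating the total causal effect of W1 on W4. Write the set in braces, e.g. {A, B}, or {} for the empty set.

Variables eligible for adjustment (non-descendants of W1, excluding W1 and W4): {W2, W3, W5}.
Backdoor paths from W1 to W4:
  P1: W1 <- W3 -> W4
  P2: W1 <- W2 -> W4
The empty set is not sufficient: P1 (W1 <- W3 -> W4) has no collider blocking it and no conditioned non-collider, so it is open.
Try {W2, W3}:
  P1: blocked at fork node W3 ∈ conditioning set.
  P2: blocked at fork node W2 ∈ conditioning set.
{W2, W3} contains no descendant of W1 and blocks every backdoor path.
Every element of {W2, W3} is needed (dropping W2 leaves P2 open; dropping W3 leaves P1 open), so no proper subset is valid.
Among all size-2 subsets of the eligible variables, only {W2, W3} blocks every backdoor path, so it is the unique smallest valid adjustment set.

{W2, W3}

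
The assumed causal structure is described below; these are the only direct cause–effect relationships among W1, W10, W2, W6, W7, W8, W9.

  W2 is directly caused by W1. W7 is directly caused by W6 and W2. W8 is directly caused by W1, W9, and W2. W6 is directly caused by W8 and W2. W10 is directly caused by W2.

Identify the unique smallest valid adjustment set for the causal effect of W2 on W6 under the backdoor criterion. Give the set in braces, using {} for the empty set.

{W1}

Variables eligible for adjustment (non-descendants of W2, excluding W2 and W6): {W1, W9}.
Backdoor paths from W2 to W6:
  P1: W2 <- W1 -> W8 -> W6
The empty set is not sufficient: P1 (W2 <- W1 -> W8 -> W6) has no collider blocking it and no conditioned non-collider, so it is open.
Try {W1}:
  P1: blocked at fork node W1 ∈ conditioning set.
{W1} contains no descendant of W2 and blocks every backdoor path.
No other singleton works — e.g. {W9} leaves P1 open — so {W1} is the unique smallest valid adjustment set.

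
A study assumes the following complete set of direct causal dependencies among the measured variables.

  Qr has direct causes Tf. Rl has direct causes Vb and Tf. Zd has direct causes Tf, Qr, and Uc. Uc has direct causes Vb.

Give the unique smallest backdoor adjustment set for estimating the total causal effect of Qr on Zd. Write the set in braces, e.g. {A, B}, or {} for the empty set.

{Tf}

Variables eligible for adjustment (non-descendants of Qr, excluding Qr and Zd): {Rl, Tf, Uc, Vb}.
Backdoor paths from Qr to Zd:
  P1: Qr <- Tf -> Rl <- Vb -> Uc -> Zd
  P2: Qr <- Tf -> Zd
The empty set is not sufficient: P2 (Qr <- Tf -> Zd) has no collider blocking it and no conditioned non-collider, so it is open.
Try {Tf}:
  P1: blocked at fork node Tf ∈ conditioning set.
  P2: blocked at fork node Tf ∈ conditioning set.
{Tf} contains no descendant of Qr and blocks every backdoor path.
No other singleton works — e.g. {Vb} leaves P2 open — so {Tf} is the unique smallest valid adjustment set.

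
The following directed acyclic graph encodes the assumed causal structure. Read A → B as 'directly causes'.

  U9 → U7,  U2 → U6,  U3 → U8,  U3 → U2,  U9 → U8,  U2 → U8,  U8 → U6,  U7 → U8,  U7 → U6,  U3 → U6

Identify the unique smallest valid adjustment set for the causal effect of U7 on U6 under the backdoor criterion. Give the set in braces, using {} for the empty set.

{U9}

Variables eligible for adjustment (non-descendants of U7, excluding U7 and U6): {U2, U3, U9}.
Backdoor paths from U7 to U6:
  P1: U7 <- U9 -> U8 <- U3 -> U2 -> U6
  P2: U7 <- U9 -> U8 <- U3 -> U6
  P3: U7 <- U9 -> U8 <- U2 <- U3 -> U6
  P4: U7 <- U9 -> U8 <- U2 -> U6
  P5: U7 <- U9 -> U8 -> U6
The empty set is not sufficient: P5 (U7 <- U9 -> U8 -> U6) has no collider blocking it and no conditioned non-collider, so it is open.
Try {U9}:
  P1: blocked at fork node U9 ∈ conditioning set.
  P2: blocked at fork node U9 ∈ conditioning set.
  P3: blocked at fork node U9 ∈ conditioning set.
  P4: blocked at fork node U9 ∈ conditioning set.
  P5: blocked at fork node U9 ∈ conditioning set.
{U9} contains no descendant of U7 and blocks every backdoor path.
No other singleton works — e.g. {U3} leaves P5 open — so {U9} is the unique smallest valid adjustment set.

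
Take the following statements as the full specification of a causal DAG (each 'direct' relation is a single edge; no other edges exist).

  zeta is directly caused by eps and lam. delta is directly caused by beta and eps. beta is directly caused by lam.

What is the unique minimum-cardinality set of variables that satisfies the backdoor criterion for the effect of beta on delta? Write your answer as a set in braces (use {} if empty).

{}

Variables eligible for adjustment (non-descendants of beta, excluding beta and delta): {eps, lam, zeta}.
Backdoor paths from beta to delta:
  P1: beta <- lam -> zeta <- eps -> delta
Each backdoor path contains an unconditioned collider, so every path is already blocked with the empty conditioning set:
  P1: blocked at collider zeta (neither it nor any descendant is in the conditioning set).
The empty set is therefore the unique smallest valid set.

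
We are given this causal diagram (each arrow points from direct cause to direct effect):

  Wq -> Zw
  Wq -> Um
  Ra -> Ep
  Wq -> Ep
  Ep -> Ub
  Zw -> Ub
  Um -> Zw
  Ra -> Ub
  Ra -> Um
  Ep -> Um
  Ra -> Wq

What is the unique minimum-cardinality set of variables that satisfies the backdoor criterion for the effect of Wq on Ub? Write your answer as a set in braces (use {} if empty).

Variables eligible for adjustment (non-descendants of Wq, excluding Wq and Ub): {Ra}.
Backdoor paths from Wq to Ub:
  P1: Wq <- Ra -> Ep -> Um -> Zw -> Ub
  P2: Wq <- Ra -> Ep -> Ub
  P3: Wq <- Ra -> Um <- Ep -> Ub
  P4: Wq <- Ra -> Um -> Zw -> Ub
  P5: Wq <- Ra -> Ub
The empty set is not sufficient: P1 (Wq <- Ra -> Ep -> Um -> Zw -> Ub) has no collider blocking it and no conditioned non-collider, so it is open.
Try {Ra}:
  P1: blocked at fork node Ra ∈ conditioning set.
  P2: blocked at fork node Ra ∈ conditioning set.
  P3: blocked at fork node Ra ∈ conditioning set.
  P4: blocked at fork node Ra ∈ conditioning set.
  P5: blocked at fork node Ra ∈ conditioning set.
{Ra} contains no descendant of Wq and blocks every backdoor path.
{Ra} is the unique smallest valid adjustment set.

{Ra}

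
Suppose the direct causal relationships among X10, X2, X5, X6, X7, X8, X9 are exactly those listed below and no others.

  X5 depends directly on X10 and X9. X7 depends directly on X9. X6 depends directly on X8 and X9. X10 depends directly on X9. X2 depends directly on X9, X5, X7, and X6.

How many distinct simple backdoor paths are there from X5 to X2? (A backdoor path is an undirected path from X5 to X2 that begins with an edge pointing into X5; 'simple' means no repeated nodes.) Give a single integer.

A backdoor path from X5 to X2 is any simple undirected path whose first edge points into X5 (i.e. leaves X5 via a parent).
Parents of X5: {X10, X9}.
Enumerating:
  P1: X5 <- X9 -> X6 -> X2
  P2: X5 <- X9 -> X7 -> X2
  P3: X5 <- X9 -> X2
  P4: X5 <- X10 <- X9 -> X6 -> X2
  P5: X5 <- X10 <- X9 -> X7 -> X2
  P6: X5 <- X10 <- X9 -> X2
That exhausts the simple backdoor paths. Count: 6.

6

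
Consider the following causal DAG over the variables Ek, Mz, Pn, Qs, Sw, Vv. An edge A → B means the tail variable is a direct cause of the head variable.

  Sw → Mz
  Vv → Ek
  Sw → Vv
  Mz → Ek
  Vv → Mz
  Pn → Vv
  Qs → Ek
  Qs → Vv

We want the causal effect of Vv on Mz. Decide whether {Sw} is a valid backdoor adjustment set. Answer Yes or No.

Yes

Backdoor paths from Vv to Mz (paths whose first edge points into Vv):
  P1: Vv <- Sw -> Mz
  P2: Vv <- Qs -> Ek <- Mz
Condition 1 (no descendant of Vv in the set): holds — descendants of Vv are {Ek, Mz}; none are in {Sw}.
Condition 2 (every backdoor path blocked by {Sw}):
  P1: blocked at fork node Sw ∈ conditioning set.
  P2: blocked at collider Ek (neither it nor any descendant is in the conditioning set).
{Sw} satisfies the backdoor criterion.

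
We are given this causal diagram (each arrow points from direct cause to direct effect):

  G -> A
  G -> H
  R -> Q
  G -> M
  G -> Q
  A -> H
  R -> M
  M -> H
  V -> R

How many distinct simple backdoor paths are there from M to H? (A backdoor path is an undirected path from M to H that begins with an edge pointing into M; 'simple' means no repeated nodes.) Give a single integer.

A backdoor path from M to H is any simple undirected path whose first edge points into M (i.e. leaves M via a parent).
Parents of M: {G, R}.
Enumerating:
  P1: M <- G -> A -> H
  P2: M <- G -> H
  P3: M <- R -> Q <- G -> A -> H
  P4: M <- R -> Q <- G -> H
That exhausts the simple backdoor paths. Count: 4.

4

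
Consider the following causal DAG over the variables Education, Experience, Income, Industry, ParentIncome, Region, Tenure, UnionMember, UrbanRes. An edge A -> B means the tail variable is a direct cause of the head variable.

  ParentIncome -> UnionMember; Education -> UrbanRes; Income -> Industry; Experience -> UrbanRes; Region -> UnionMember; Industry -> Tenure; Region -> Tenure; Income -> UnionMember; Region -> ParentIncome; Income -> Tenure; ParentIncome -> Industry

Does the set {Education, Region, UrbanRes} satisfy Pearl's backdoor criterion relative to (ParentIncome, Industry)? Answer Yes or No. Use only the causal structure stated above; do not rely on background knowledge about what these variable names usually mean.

Yes

Backdoor paths from ParentIncome to Industry (paths whose first edge points into ParentIncome):
  P1: ParentIncome <- Region -> UnionMember <- Income -> Industry
  P2: ParentIncome <- Region -> UnionMember <- Income -> Tenure <- Industry
  P3: ParentIncome <- Region -> Tenure <- Income -> Industry
  P4: ParentIncome <- Region -> Tenure <- Industry
Condition 1 (no descendant of ParentIncome in the set): holds — descendants of ParentIncome are {Industry, Tenure, UnionMember}; none are in {Education, Region, UrbanRes}.
Condition 2 (every backdoor path blocked by {Education, Region, UrbanRes}):
  P1: blocked at fork node Region ∈ conditioning set.
  P2: blocked at fork node Region ∈ conditioning set.
  P3: blocked at fork node Region ∈ conditioning set.
  P4: blocked at fork node Region ∈ conditioning set.
{Education, Region, UrbanRes} satisfies the backdoor criterion.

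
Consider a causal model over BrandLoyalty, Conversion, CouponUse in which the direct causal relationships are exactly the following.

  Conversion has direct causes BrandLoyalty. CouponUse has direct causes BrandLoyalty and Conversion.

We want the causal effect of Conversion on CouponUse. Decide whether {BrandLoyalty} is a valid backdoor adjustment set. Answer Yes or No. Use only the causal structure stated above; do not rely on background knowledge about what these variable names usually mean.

Yes

Backdoor paths from Conversion to CouponUse (paths whose first edge points into Conversion):
  P1: Conversion <- BrandLoyalty -> CouponUse
Condition 1 (no descendant of Conversion in the set): holds — descendants of Conversion are {CouponUse}; none are in {BrandLoyalty}.
Condition 2 (every backdoor path blocked by {BrandLoyalty}):
  P1: blocked at fork node BrandLoyalty ∈ conditioning set.
{BrandLoyalty} satisfies the backdoor criterion.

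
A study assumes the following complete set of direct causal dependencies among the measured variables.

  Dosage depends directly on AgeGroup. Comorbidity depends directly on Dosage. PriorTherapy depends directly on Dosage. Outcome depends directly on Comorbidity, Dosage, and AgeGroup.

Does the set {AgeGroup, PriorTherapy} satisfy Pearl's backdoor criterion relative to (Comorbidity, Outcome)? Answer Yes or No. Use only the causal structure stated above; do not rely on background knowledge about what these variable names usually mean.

Backdoor paths from Comorbidity to Outcome (paths whose first edge points into Comorbidity):
  P1: Comorbidity <- Dosage <- AgeGroup -> Outcome
  P2: Comorbidity <- Dosage -> Outcome
Condition 1 (no descendant of Comorbidity in the set): holds — descendants of Comorbidity are {Outcome}; none are in {AgeGroup, PriorTherapy}.
Condition 2 (every backdoor path blocked by {AgeGroup, PriorTherapy}):
  P1: blocked at fork node AgeGroup ∈ conditioning set.
  P2: open — no interior node is in the conditioning set.
{AgeGroup, PriorTherapy} does not satisfy the backdoor criterion.

No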